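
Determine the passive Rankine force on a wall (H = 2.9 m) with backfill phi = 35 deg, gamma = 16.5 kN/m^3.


Result: 256.03 kN/m

Derivation:
Compute passive earth pressure coefficient:
Kp = tan^2(45 + phi/2) = tan^2(62.5) = 3.690172
Compute passive force:
Pp = 0.5 * Kp * gamma * H^2
Pp = 0.5 * 3.690172 * 16.5 * 2.9^2
Pp = 256.03 kN/m


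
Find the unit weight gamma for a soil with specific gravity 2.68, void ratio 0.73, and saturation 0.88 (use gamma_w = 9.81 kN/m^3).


Using gamma = gamma_w * (Gs + S*e) / (1 + e)
Numerator: Gs + S*e = 2.68 + 0.88*0.73 = 3.3224
Denominator: 1 + e = 1 + 0.73 = 1.73
gamma = 9.81 * 3.3224 / 1.73
gamma = 18.84 kN/m^3


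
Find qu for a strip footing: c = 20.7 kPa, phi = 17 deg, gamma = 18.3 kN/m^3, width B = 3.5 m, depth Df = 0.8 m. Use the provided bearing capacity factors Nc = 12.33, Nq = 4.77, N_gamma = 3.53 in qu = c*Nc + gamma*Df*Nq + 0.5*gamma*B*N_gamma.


Result: 438.11 kPa

Derivation:
Compute qu = c*Nc + gamma*Df*Nq + 0.5*gamma*B*N_gamma
Term 1: 20.7 * 12.33 = 255.231
Term 2: 18.3 * 0.8 * 4.77 = 69.8328
Term 3: 0.5 * 18.3 * 3.5 * 3.53 = 113.04825
qu = 255.231 + 69.8328 + 113.04825
qu = 438.11 kPa


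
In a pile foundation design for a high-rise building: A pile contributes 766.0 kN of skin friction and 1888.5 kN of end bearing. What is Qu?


Using Qu = Qf + Qb
Qu = 766.0 + 1888.5
Qu = 2654.5 kN


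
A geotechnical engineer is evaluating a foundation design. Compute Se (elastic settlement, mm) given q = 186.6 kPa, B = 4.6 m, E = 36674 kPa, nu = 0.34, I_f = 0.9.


Using Se = q * B * (1 - nu^2) * I_f / E
1 - nu^2 = 1 - 0.34^2 = 0.8844
Se = 186.6 * 4.6 * 0.8844 * 0.9 / 36674
Se = 0.018630 m
Convert to mm: Se = 0.018630 * 1000 = 18.63 mm


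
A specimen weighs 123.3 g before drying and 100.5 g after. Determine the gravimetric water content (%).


Using w = (m_wet - m_dry) / m_dry * 100
m_wet - m_dry = 123.3 - 100.5 = 22.8 g
w = 22.8 / 100.5 * 100
w = 22.69 %


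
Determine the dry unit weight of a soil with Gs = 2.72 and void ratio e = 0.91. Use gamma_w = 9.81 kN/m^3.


Result: 13.97 kN/m^3

Derivation:
Using gamma_d = Gs * gamma_w / (1 + e)
gamma_d = 2.72 * 9.81 / (1 + 0.91)
gamma_d = 2.72 * 9.81 / 1.91
gamma_d = 13.97 kN/m^3


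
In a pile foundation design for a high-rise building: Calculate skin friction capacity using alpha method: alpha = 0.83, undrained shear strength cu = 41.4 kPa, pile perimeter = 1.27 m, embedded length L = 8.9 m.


Using Qs = alpha * cu * perimeter * L
Qs = 0.83 * 41.4 * 1.27 * 8.9
Qs = 388.39 kN


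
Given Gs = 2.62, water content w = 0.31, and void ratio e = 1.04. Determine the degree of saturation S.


Result: 0.781

Derivation:
Using S = Gs * w / e
S = 2.62 * 0.31 / 1.04
S = 0.781


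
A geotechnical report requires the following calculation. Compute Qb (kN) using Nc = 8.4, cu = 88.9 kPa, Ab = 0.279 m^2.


Using Qb = Nc * cu * Ab
Qb = 8.4 * 88.9 * 0.279
Qb = 208.35 kN


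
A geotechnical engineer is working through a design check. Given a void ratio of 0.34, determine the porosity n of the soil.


Using the relation n = e / (1 + e)
n = 0.34 / (1 + 0.34)
n = 0.34 / 1.34
n = 0.2537


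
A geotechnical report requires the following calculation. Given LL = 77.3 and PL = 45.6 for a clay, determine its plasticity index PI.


Using PI = LL - PL
PI = 77.3 - 45.6
PI = 31.7


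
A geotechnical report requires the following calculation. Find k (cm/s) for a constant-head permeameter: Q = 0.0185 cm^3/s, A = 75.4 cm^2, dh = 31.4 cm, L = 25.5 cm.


Result: 0.000199 cm/s

Derivation:
Compute hydraulic gradient:
i = dh / L = 31.4 / 25.5 = 1.23137
Then apply Darcy's law:
k = Q / (A * i)
k = 0.0185 / (75.4 * 1.23137)
k = 0.0185 / 92.8455
k = 0.000199 cm/s


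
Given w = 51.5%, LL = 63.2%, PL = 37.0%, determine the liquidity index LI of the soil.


First compute the plasticity index:
PI = LL - PL = 63.2 - 37.0 = 26.2
Then compute the liquidity index:
LI = (w - PL) / PI
LI = (51.5 - 37.0) / 26.2
LI = 0.553


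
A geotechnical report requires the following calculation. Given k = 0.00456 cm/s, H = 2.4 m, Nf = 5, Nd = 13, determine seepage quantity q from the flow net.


Result: 4.209e-05 m^3/s per m

Derivation:
Convert k to m/s for unit consistency with H:
k = 0.00456 cm/s = 0.00456 / 100 m/s = 4.56e-05 m/s
Using q = k * H * Nf / Nd
Nf / Nd = 5 / 13 = 0.3846
q = 4.56e-05 * 2.4 * 0.3846
q = 4.209e-05 m^3/s per m


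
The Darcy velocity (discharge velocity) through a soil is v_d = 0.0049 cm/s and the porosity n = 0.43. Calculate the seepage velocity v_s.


Using v_s = v_d / n
v_s = 0.0049 / 0.43
v_s = 0.0114 cm/s


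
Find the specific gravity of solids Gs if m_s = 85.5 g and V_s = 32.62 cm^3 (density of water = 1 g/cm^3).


Result: 2.621

Derivation:
Using Gs = m_s / (V_s * rho_w)
Since rho_w = 1 g/cm^3:
Gs = 85.5 / 32.62
Gs = 2.621


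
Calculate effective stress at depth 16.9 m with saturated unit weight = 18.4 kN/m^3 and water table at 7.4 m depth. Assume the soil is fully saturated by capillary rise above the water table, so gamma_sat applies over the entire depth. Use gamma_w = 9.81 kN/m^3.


Total stress = gamma_sat * depth
sigma = 18.4 * 16.9 = 310.96 kPa
Pore water pressure u = gamma_w * (depth - d_wt)
u = 9.81 * (16.9 - 7.4) = 93.195 kPa
Effective stress = sigma - u
sigma' = 310.96 - 93.195 = 217.77 kPa


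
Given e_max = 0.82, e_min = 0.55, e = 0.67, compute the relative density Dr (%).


Result: 55.56 %

Derivation:
Using Dr = (e_max - e) / (e_max - e_min) * 100
e_max - e = 0.82 - 0.67 = 0.15
e_max - e_min = 0.82 - 0.55 = 0.27
Dr = 0.15 / 0.27 * 100
Dr = 55.56 %


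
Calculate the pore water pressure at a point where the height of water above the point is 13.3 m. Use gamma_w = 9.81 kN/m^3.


Using u = gamma_w * h_w
u = 9.81 * 13.3
u = 130.47 kPa


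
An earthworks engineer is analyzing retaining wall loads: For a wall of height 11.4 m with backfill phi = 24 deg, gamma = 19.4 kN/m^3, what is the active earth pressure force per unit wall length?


Result: 531.64 kN/m

Derivation:
Compute active earth pressure coefficient:
Ka = tan^2(45 - phi/2) = tan^2(33.0) = 0.42173
Compute active force:
Pa = 0.5 * Ka * gamma * H^2
Pa = 0.5 * 0.42173 * 19.4 * 11.4^2
Pa = 531.64 kN/m


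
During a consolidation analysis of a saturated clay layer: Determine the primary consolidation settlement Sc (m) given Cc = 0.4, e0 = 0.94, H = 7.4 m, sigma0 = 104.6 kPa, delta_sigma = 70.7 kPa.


Using Sc = Cc * H / (1 + e0) * log10((sigma0 + delta_sigma) / sigma0)
Stress ratio = (104.6 + 70.7) / 104.6 = 1.67591
log10(1.67591) = 0.22425
Cc * H / (1 + e0) = 0.4 * 7.4 / (1 + 0.94) = 1.52577
Sc = 1.52577 * 0.22425
Sc = 0.3422 m


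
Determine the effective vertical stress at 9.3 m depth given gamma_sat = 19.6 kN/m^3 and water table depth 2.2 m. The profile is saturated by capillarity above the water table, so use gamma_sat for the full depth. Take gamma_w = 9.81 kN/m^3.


Result: 112.63 kPa

Derivation:
Total stress = gamma_sat * depth
sigma = 19.6 * 9.3 = 182.28 kPa
Pore water pressure u = gamma_w * (depth - d_wt)
u = 9.81 * (9.3 - 2.2) = 69.651 kPa
Effective stress = sigma - u
sigma' = 182.28 - 69.651 = 112.63 kPa


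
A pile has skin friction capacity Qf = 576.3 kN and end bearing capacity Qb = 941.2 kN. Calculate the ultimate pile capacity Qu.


Using Qu = Qf + Qb
Qu = 576.3 + 941.2
Qu = 1517.5 kN


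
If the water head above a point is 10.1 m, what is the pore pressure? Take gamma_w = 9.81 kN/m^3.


Using u = gamma_w * h_w
u = 9.81 * 10.1
u = 99.08 kPa


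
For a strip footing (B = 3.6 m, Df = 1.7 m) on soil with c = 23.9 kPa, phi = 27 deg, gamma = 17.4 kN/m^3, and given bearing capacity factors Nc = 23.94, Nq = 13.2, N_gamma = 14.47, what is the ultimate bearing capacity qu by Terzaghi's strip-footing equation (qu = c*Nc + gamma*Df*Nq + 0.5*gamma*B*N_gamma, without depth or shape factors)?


Result: 1415.82 kPa

Derivation:
Compute qu = c*Nc + gamma*Df*Nq + 0.5*gamma*B*N_gamma
Term 1: 23.9 * 23.94 = 572.166
Term 2: 17.4 * 1.7 * 13.2 = 390.456
Term 3: 0.5 * 17.4 * 3.6 * 14.47 = 453.2004
qu = 572.166 + 390.456 + 453.2004
qu = 1415.82 kPa


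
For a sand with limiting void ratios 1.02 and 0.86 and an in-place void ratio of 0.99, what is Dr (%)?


Using Dr = (e_max - e) / (e_max - e_min) * 100
e_max - e = 1.02 - 0.99 = 0.03
e_max - e_min = 1.02 - 0.86 = 0.16
Dr = 0.03 / 0.16 * 100
Dr = 18.75 %


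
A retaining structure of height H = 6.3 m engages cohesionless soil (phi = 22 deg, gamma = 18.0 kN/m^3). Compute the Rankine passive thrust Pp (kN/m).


Result: 785.14 kN/m

Derivation:
Compute passive earth pressure coefficient:
Kp = tan^2(45 + phi/2) = tan^2(56.0) = 2.197987
Compute passive force:
Pp = 0.5 * Kp * gamma * H^2
Pp = 0.5 * 2.197987 * 18.0 * 6.3^2
Pp = 785.14 kN/m


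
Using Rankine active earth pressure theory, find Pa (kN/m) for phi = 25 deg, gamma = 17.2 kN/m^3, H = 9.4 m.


Compute active earth pressure coefficient:
Ka = tan^2(45 - phi/2) = tan^2(32.5) = 0.405859
Compute active force:
Pa = 0.5 * Ka * gamma * H^2
Pa = 0.5 * 0.405859 * 17.2 * 9.4^2
Pa = 308.41 kN/m


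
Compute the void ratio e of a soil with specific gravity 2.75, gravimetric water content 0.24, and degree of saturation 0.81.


Using the relation e = Gs * w / S
e = 2.75 * 0.24 / 0.81
e = 0.8148


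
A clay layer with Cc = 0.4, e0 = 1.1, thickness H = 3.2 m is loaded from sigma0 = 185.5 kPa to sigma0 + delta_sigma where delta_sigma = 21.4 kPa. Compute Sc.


Using Sc = Cc * H / (1 + e0) * log10((sigma0 + delta_sigma) / sigma0)
Stress ratio = (185.5 + 21.4) / 185.5 = 1.11536
log10(1.11536) = 0.0474166
Cc * H / (1 + e0) = 0.4 * 3.2 / (1 + 1.1) = 0.609524
Sc = 0.609524 * 0.0474166
Sc = 0.0289 m


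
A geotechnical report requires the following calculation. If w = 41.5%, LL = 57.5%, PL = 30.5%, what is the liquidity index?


First compute the plasticity index:
PI = LL - PL = 57.5 - 30.5 = 27.0
Then compute the liquidity index:
LI = (w - PL) / PI
LI = (41.5 - 30.5) / 27.0
LI = 0.407


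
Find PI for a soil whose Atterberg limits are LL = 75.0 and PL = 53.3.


Using PI = LL - PL
PI = 75.0 - 53.3
PI = 21.7


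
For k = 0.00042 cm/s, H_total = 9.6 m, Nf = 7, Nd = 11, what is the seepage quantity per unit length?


Result: 2.566e-05 m^3/s per m

Derivation:
Convert k to m/s for unit consistency with H:
k = 0.00042 cm/s = 0.00042 / 100 m/s = 4.2e-06 m/s
Using q = k * H * Nf / Nd
Nf / Nd = 7 / 11 = 0.6364
q = 4.2e-06 * 9.6 * 0.6364
q = 2.566e-05 m^3/s per m


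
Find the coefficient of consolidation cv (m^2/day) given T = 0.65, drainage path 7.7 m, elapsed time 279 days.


Using cv = T * H_dr^2 / t
H_dr^2 = 7.7^2 = 59.29
cv = 0.65 * 59.29 / 279
cv = 0.13813 m^2/day


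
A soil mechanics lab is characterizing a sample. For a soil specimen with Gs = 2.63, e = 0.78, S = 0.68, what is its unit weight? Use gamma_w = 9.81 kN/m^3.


Using gamma = gamma_w * (Gs + S*e) / (1 + e)
Numerator: Gs + S*e = 2.63 + 0.68*0.78 = 3.1604
Denominator: 1 + e = 1 + 0.78 = 1.78
gamma = 9.81 * 3.1604 / 1.78
gamma = 17.418 kN/m^3


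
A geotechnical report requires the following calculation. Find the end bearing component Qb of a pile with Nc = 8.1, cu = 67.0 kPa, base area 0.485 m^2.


Using Qb = Nc * cu * Ab
Qb = 8.1 * 67.0 * 0.485
Qb = 263.21 kN


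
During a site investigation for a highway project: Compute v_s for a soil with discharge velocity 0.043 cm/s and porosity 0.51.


Using v_s = v_d / n
v_s = 0.043 / 0.51
v_s = 0.08431 cm/s


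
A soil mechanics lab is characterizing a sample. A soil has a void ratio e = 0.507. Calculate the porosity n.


Using the relation n = e / (1 + e)
n = 0.507 / (1 + 0.507)
n = 0.507 / 1.507
n = 0.3364


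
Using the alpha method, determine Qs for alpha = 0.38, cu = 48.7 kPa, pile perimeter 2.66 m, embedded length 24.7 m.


Result: 1215.88 kN

Derivation:
Using Qs = alpha * cu * perimeter * L
Qs = 0.38 * 48.7 * 2.66 * 24.7
Qs = 1215.88 kN


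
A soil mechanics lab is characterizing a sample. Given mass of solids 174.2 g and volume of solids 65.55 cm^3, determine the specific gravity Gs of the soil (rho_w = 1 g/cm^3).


Result: 2.658

Derivation:
Using Gs = m_s / (V_s * rho_w)
Since rho_w = 1 g/cm^3:
Gs = 174.2 / 65.55
Gs = 2.658


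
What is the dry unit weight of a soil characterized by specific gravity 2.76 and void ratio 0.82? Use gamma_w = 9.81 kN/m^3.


Using gamma_d = Gs * gamma_w / (1 + e)
gamma_d = 2.76 * 9.81 / (1 + 0.82)
gamma_d = 2.76 * 9.81 / 1.82
gamma_d = 14.877 kN/m^3


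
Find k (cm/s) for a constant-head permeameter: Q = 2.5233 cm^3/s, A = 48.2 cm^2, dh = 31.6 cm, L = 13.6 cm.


Result: 0.022531 cm/s

Derivation:
Compute hydraulic gradient:
i = dh / L = 31.6 / 13.6 = 2.32353
Then apply Darcy's law:
k = Q / (A * i)
k = 2.5233 / (48.2 * 2.32353)
k = 2.5233 / 111.994
k = 0.022531 cm/s


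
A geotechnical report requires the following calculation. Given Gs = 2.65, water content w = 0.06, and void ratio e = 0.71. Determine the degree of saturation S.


Result: 0.2239

Derivation:
Using S = Gs * w / e
S = 2.65 * 0.06 / 0.71
S = 0.2239


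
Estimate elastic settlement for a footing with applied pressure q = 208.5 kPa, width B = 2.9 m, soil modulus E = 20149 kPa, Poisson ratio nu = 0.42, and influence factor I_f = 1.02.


Using Se = q * B * (1 - nu^2) * I_f / E
1 - nu^2 = 1 - 0.42^2 = 0.8236
Se = 208.5 * 2.9 * 0.8236 * 1.02 / 20149
Se = 0.025210 m
Convert to mm: Se = 0.025210 * 1000 = 25.21 mm


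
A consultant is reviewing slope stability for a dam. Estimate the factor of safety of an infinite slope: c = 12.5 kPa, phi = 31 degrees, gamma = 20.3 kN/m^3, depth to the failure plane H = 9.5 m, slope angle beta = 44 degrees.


Using Fs = c / (gamma*H*sin(beta)*cos(beta)) + tan(phi)/tan(beta)
Cohesion contribution = 12.5 / (20.3*9.5*sin(44)*cos(44))
Cohesion contribution = 0.129713
Friction contribution = tan(31)/tan(44) = 0.622209
Fs = 0.129713 + 0.622209
Fs = 0.752


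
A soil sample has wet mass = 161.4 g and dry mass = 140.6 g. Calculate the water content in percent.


Result: 14.79 %

Derivation:
Using w = (m_wet - m_dry) / m_dry * 100
m_wet - m_dry = 161.4 - 140.6 = 20.8 g
w = 20.8 / 140.6 * 100
w = 14.79 %


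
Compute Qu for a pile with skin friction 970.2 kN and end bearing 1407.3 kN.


Using Qu = Qf + Qb
Qu = 970.2 + 1407.3
Qu = 2377.5 kN


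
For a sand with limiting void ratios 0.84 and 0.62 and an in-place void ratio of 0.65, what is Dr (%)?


Using Dr = (e_max - e) / (e_max - e_min) * 100
e_max - e = 0.84 - 0.65 = 0.19
e_max - e_min = 0.84 - 0.62 = 0.22
Dr = 0.19 / 0.22 * 100
Dr = 86.36 %


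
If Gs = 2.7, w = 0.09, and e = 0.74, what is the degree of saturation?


Result: 0.3284

Derivation:
Using S = Gs * w / e
S = 2.7 * 0.09 / 0.74
S = 0.3284


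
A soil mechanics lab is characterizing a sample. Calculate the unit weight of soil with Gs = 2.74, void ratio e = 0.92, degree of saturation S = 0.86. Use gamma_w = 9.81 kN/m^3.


Using gamma = gamma_w * (Gs + S*e) / (1 + e)
Numerator: Gs + S*e = 2.74 + 0.86*0.92 = 3.5312
Denominator: 1 + e = 1 + 0.92 = 1.92
gamma = 9.81 * 3.5312 / 1.92
gamma = 18.042 kN/m^3


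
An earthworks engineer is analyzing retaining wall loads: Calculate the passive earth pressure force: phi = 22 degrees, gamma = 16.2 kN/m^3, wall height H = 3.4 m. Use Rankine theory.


Result: 205.81 kN/m

Derivation:
Compute passive earth pressure coefficient:
Kp = tan^2(45 + phi/2) = tan^2(56.0) = 2.197987
Compute passive force:
Pp = 0.5 * Kp * gamma * H^2
Pp = 0.5 * 2.197987 * 16.2 * 3.4^2
Pp = 205.81 kN/m


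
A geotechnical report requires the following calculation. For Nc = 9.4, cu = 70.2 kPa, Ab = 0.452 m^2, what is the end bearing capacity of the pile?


Result: 298.27 kN

Derivation:
Using Qb = Nc * cu * Ab
Qb = 9.4 * 70.2 * 0.452
Qb = 298.27 kN


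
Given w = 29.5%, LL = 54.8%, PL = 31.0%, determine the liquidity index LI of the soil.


First compute the plasticity index:
PI = LL - PL = 54.8 - 31.0 = 23.8
Then compute the liquidity index:
LI = (w - PL) / PI
LI = (29.5 - 31.0) / 23.8
LI = -0.063


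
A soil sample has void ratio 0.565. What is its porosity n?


Result: 0.361

Derivation:
Using the relation n = e / (1 + e)
n = 0.565 / (1 + 0.565)
n = 0.565 / 1.565
n = 0.361


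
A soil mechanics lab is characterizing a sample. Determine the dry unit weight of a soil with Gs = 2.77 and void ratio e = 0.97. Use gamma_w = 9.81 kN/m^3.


Result: 13.794 kN/m^3

Derivation:
Using gamma_d = Gs * gamma_w / (1 + e)
gamma_d = 2.77 * 9.81 / (1 + 0.97)
gamma_d = 2.77 * 9.81 / 1.97
gamma_d = 13.794 kN/m^3


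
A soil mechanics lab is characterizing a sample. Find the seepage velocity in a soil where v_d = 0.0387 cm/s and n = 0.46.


Result: 0.08413 cm/s

Derivation:
Using v_s = v_d / n
v_s = 0.0387 / 0.46
v_s = 0.08413 cm/s


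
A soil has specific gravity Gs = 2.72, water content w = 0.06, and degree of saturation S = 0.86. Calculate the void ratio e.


Result: 0.1898

Derivation:
Using the relation e = Gs * w / S
e = 2.72 * 0.06 / 0.86
e = 0.1898


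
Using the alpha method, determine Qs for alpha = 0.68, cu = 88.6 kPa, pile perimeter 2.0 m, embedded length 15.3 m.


Using Qs = alpha * cu * perimeter * L
Qs = 0.68 * 88.6 * 2.0 * 15.3
Qs = 1843.59 kN


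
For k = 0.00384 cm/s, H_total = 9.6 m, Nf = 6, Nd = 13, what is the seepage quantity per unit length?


Convert k to m/s for unit consistency with H:
k = 0.00384 cm/s = 0.00384 / 100 m/s = 3.84e-05 m/s
Using q = k * H * Nf / Nd
Nf / Nd = 6 / 13 = 0.4615
q = 3.84e-05 * 9.6 * 0.4615
q = 0.0001701 m^3/s per m


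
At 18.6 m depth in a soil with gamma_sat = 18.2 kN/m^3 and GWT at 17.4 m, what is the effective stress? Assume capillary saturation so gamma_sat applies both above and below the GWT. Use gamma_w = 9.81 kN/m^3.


Result: 326.75 kPa

Derivation:
Total stress = gamma_sat * depth
sigma = 18.2 * 18.6 = 338.52 kPa
Pore water pressure u = gamma_w * (depth - d_wt)
u = 9.81 * (18.6 - 17.4) = 11.772 kPa
Effective stress = sigma - u
sigma' = 338.52 - 11.772 = 326.75 kPa


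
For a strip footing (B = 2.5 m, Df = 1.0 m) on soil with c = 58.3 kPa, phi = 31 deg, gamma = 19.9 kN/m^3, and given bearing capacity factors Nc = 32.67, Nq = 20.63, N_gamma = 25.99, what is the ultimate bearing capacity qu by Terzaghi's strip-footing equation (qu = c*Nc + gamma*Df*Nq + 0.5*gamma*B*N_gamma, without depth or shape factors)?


Compute qu = c*Nc + gamma*Df*Nq + 0.5*gamma*B*N_gamma
Term 1: 58.3 * 32.67 = 1904.661
Term 2: 19.9 * 1.0 * 20.63 = 410.537
Term 3: 0.5 * 19.9 * 2.5 * 25.99 = 646.50125
qu = 1904.661 + 410.537 + 646.50125
qu = 2961.7 kPa


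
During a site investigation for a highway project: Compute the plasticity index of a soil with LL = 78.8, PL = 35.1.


Using PI = LL - PL
PI = 78.8 - 35.1
PI = 43.7


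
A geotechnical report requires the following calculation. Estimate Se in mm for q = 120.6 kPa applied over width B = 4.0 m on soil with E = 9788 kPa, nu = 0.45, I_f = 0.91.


Using Se = q * B * (1 - nu^2) * I_f / E
1 - nu^2 = 1 - 0.45^2 = 0.7975
Se = 120.6 * 4.0 * 0.7975 * 0.91 / 9788
Se = 0.035767 m
Convert to mm: Se = 0.035767 * 1000 = 35.767 mm


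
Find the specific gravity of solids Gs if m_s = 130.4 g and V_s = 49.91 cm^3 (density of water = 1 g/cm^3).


Result: 2.613

Derivation:
Using Gs = m_s / (V_s * rho_w)
Since rho_w = 1 g/cm^3:
Gs = 130.4 / 49.91
Gs = 2.613


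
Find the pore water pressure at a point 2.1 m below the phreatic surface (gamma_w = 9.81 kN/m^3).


Using u = gamma_w * h_w
u = 9.81 * 2.1
u = 20.6 kPa


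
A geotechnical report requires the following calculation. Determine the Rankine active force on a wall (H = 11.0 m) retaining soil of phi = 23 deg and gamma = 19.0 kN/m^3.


Compute active earth pressure coefficient:
Ka = tan^2(45 - phi/2) = tan^2(33.5) = 0.438092
Compute active force:
Pa = 0.5 * Ka * gamma * H^2
Pa = 0.5 * 0.438092 * 19.0 * 11.0^2
Pa = 503.59 kN/m


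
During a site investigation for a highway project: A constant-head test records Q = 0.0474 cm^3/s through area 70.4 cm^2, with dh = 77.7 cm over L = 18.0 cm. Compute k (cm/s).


Result: 0.000156 cm/s

Derivation:
Compute hydraulic gradient:
i = dh / L = 77.7 / 18.0 = 4.31667
Then apply Darcy's law:
k = Q / (A * i)
k = 0.0474 / (70.4 * 4.31667)
k = 0.0474 / 303.893
k = 0.000156 cm/s


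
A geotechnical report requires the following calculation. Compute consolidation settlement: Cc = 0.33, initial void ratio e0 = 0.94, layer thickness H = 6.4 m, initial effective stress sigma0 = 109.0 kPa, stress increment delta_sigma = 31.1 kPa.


Result: 0.1187 m

Derivation:
Using Sc = Cc * H / (1 + e0) * log10((sigma0 + delta_sigma) / sigma0)
Stress ratio = (109.0 + 31.1) / 109.0 = 1.28532
log10(1.28532) = 0.109012
Cc * H / (1 + e0) = 0.33 * 6.4 / (1 + 0.94) = 1.08866
Sc = 1.08866 * 0.109012
Sc = 0.1187 m


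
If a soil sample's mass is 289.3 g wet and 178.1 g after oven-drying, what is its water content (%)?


Using w = (m_wet - m_dry) / m_dry * 100
m_wet - m_dry = 289.3 - 178.1 = 111.2 g
w = 111.2 / 178.1 * 100
w = 62.44 %


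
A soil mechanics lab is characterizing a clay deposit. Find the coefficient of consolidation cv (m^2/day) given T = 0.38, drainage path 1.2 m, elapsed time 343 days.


Using cv = T * H_dr^2 / t
H_dr^2 = 1.2^2 = 1.44
cv = 0.38 * 1.44 / 343
cv = 0.0016 m^2/day


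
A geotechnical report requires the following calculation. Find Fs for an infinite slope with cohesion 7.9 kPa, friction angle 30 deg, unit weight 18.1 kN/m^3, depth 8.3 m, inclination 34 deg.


Result: 0.969

Derivation:
Using Fs = c / (gamma*H*sin(beta)*cos(beta)) + tan(phi)/tan(beta)
Cohesion contribution = 7.9 / (18.1*8.3*sin(34)*cos(34))
Cohesion contribution = 0.113432
Friction contribution = tan(30)/tan(34) = 0.855957
Fs = 0.113432 + 0.855957
Fs = 0.969


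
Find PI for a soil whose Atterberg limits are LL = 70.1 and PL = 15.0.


Using PI = LL - PL
PI = 70.1 - 15.0
PI = 55.1


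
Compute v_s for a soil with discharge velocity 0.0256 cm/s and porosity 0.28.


Using v_s = v_d / n
v_s = 0.0256 / 0.28
v_s = 0.09143 cm/s


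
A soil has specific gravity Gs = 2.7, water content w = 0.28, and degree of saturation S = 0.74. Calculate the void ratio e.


Result: 1.0216

Derivation:
Using the relation e = Gs * w / S
e = 2.7 * 0.28 / 0.74
e = 1.0216


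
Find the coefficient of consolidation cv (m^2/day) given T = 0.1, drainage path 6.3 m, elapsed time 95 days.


Using cv = T * H_dr^2 / t
H_dr^2 = 6.3^2 = 39.69
cv = 0.1 * 39.69 / 95
cv = 0.04178 m^2/day


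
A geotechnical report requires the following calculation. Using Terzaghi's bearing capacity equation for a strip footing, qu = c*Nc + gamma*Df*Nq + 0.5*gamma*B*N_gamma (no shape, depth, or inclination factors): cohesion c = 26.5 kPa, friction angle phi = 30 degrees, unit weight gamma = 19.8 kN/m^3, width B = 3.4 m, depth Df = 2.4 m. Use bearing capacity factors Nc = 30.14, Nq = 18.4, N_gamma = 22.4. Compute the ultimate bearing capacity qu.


Result: 2427.06 kPa

Derivation:
Compute qu = c*Nc + gamma*Df*Nq + 0.5*gamma*B*N_gamma
Term 1: 26.5 * 30.14 = 798.71
Term 2: 19.8 * 2.4 * 18.4 = 874.368
Term 3: 0.5 * 19.8 * 3.4 * 22.4 = 753.984
qu = 798.71 + 874.368 + 753.984
qu = 2427.06 kPa


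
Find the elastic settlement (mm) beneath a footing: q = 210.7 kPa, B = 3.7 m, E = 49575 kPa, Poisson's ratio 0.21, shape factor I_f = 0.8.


Using Se = q * B * (1 - nu^2) * I_f / E
1 - nu^2 = 1 - 0.21^2 = 0.9559
Se = 210.7 * 3.7 * 0.9559 * 0.8 / 49575
Se = 0.012026 m
Convert to mm: Se = 0.012026 * 1000 = 12.026 mm


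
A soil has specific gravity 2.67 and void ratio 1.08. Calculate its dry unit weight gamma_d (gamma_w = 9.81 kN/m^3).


Using gamma_d = Gs * gamma_w / (1 + e)
gamma_d = 2.67 * 9.81 / (1 + 1.08)
gamma_d = 2.67 * 9.81 / 2.08
gamma_d = 12.593 kN/m^3


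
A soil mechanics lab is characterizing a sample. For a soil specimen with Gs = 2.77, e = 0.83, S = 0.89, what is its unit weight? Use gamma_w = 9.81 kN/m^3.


Using gamma = gamma_w * (Gs + S*e) / (1 + e)
Numerator: Gs + S*e = 2.77 + 0.89*0.83 = 3.5087
Denominator: 1 + e = 1 + 0.83 = 1.83
gamma = 9.81 * 3.5087 / 1.83
gamma = 18.809 kN/m^3


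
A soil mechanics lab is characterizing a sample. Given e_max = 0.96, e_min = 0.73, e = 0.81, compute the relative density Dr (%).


Using Dr = (e_max - e) / (e_max - e_min) * 100
e_max - e = 0.96 - 0.81 = 0.15
e_max - e_min = 0.96 - 0.73 = 0.23
Dr = 0.15 / 0.23 * 100
Dr = 65.22 %


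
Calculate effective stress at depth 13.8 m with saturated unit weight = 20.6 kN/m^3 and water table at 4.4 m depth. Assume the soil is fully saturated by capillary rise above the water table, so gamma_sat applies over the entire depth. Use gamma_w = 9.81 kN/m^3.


Result: 192.07 kPa

Derivation:
Total stress = gamma_sat * depth
sigma = 20.6 * 13.8 = 284.28 kPa
Pore water pressure u = gamma_w * (depth - d_wt)
u = 9.81 * (13.8 - 4.4) = 92.214 kPa
Effective stress = sigma - u
sigma' = 284.28 - 92.214 = 192.07 kPa


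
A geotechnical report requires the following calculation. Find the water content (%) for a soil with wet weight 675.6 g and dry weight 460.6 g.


Using w = (m_wet - m_dry) / m_dry * 100
m_wet - m_dry = 675.6 - 460.6 = 215.0 g
w = 215.0 / 460.6 * 100
w = 46.68 %


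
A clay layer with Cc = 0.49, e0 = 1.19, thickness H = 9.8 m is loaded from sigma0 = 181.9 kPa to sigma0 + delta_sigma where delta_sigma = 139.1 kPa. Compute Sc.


Using Sc = Cc * H / (1 + e0) * log10((sigma0 + delta_sigma) / sigma0)
Stress ratio = (181.9 + 139.1) / 181.9 = 1.76471
log10(1.76471) = 0.246672
Cc * H / (1 + e0) = 0.49 * 9.8 / (1 + 1.19) = 2.19269
Sc = 2.19269 * 0.246672
Sc = 0.5409 m


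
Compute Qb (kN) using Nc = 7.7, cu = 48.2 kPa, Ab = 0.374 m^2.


Result: 138.81 kN

Derivation:
Using Qb = Nc * cu * Ab
Qb = 7.7 * 48.2 * 0.374
Qb = 138.81 kN


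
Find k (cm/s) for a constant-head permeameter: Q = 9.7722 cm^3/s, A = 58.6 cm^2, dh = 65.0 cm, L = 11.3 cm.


Compute hydraulic gradient:
i = dh / L = 65.0 / 11.3 = 5.75221
Then apply Darcy's law:
k = Q / (A * i)
k = 9.7722 / (58.6 * 5.75221)
k = 9.7722 / 337.08
k = 0.028991 cm/s


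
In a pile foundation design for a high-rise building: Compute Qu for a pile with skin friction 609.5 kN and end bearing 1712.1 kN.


Result: 2321.6 kN

Derivation:
Using Qu = Qf + Qb
Qu = 609.5 + 1712.1
Qu = 2321.6 kN


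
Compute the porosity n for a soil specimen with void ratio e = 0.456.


Using the relation n = e / (1 + e)
n = 0.456 / (1 + 0.456)
n = 0.456 / 1.456
n = 0.3132


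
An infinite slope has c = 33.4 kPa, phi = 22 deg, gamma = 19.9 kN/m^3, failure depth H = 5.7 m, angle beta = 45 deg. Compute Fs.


Result: 0.993

Derivation:
Using Fs = c / (gamma*H*sin(beta)*cos(beta)) + tan(phi)/tan(beta)
Cohesion contribution = 33.4 / (19.9*5.7*sin(45)*cos(45))
Cohesion contribution = 0.588909
Friction contribution = tan(22)/tan(45) = 0.404026
Fs = 0.588909 + 0.404026
Fs = 0.993


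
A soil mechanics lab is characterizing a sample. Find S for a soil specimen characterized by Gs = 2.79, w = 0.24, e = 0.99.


Using S = Gs * w / e
S = 2.79 * 0.24 / 0.99
S = 0.6764


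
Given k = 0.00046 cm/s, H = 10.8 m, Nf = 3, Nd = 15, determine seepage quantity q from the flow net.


Result: 9.936e-06 m^3/s per m

Derivation:
Convert k to m/s for unit consistency with H:
k = 0.00046 cm/s = 0.00046 / 100 m/s = 4.6e-06 m/s
Using q = k * H * Nf / Nd
Nf / Nd = 3 / 15 = 0.2
q = 4.6e-06 * 10.8 * 0.2
q = 9.936e-06 m^3/s per m


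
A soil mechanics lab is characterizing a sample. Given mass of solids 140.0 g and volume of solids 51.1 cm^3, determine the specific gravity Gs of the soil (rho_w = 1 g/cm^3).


Using Gs = m_s / (V_s * rho_w)
Since rho_w = 1 g/cm^3:
Gs = 140.0 / 51.1
Gs = 2.74


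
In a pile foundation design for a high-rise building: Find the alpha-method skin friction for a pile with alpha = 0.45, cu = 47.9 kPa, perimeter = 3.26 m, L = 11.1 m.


Result: 779.99 kN

Derivation:
Using Qs = alpha * cu * perimeter * L
Qs = 0.45 * 47.9 * 3.26 * 11.1
Qs = 779.99 kN


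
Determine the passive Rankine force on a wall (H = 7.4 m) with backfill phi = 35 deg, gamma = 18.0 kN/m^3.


Compute passive earth pressure coefficient:
Kp = tan^2(45 + phi/2) = tan^2(62.5) = 3.690172
Compute passive force:
Pp = 0.5 * Kp * gamma * H^2
Pp = 0.5 * 3.690172 * 18.0 * 7.4^2
Pp = 1818.66 kN/m


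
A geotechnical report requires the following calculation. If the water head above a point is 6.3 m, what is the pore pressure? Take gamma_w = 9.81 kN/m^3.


Using u = gamma_w * h_w
u = 9.81 * 6.3
u = 61.8 kPa


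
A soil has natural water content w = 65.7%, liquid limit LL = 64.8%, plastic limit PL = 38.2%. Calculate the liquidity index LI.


Result: 1.034

Derivation:
First compute the plasticity index:
PI = LL - PL = 64.8 - 38.2 = 26.6
Then compute the liquidity index:
LI = (w - PL) / PI
LI = (65.7 - 38.2) / 26.6
LI = 1.034


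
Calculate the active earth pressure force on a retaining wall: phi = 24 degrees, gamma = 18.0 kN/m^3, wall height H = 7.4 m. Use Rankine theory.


Compute active earth pressure coefficient:
Ka = tan^2(45 - phi/2) = tan^2(33.0) = 0.42173
Compute active force:
Pa = 0.5 * Ka * gamma * H^2
Pa = 0.5 * 0.42173 * 18.0 * 7.4^2
Pa = 207.85 kN/m


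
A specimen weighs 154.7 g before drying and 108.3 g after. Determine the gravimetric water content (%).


Using w = (m_wet - m_dry) / m_dry * 100
m_wet - m_dry = 154.7 - 108.3 = 46.4 g
w = 46.4 / 108.3 * 100
w = 42.84 %


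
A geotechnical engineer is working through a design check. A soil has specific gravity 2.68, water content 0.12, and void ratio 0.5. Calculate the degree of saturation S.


Using S = Gs * w / e
S = 2.68 * 0.12 / 0.5
S = 0.6432


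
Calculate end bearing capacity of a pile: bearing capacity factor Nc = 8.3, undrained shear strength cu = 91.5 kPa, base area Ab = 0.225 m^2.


Result: 170.88 kN

Derivation:
Using Qb = Nc * cu * Ab
Qb = 8.3 * 91.5 * 0.225
Qb = 170.88 kN


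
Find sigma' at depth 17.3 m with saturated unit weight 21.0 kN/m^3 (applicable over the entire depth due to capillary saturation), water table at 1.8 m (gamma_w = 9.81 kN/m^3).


Result: 211.25 kPa

Derivation:
Total stress = gamma_sat * depth
sigma = 21.0 * 17.3 = 363.3 kPa
Pore water pressure u = gamma_w * (depth - d_wt)
u = 9.81 * (17.3 - 1.8) = 152.055 kPa
Effective stress = sigma - u
sigma' = 363.3 - 152.055 = 211.25 kPa


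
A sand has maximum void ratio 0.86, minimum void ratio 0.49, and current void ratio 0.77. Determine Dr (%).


Using Dr = (e_max - e) / (e_max - e_min) * 100
e_max - e = 0.86 - 0.77 = 0.09
e_max - e_min = 0.86 - 0.49 = 0.37
Dr = 0.09 / 0.37 * 100
Dr = 24.32 %


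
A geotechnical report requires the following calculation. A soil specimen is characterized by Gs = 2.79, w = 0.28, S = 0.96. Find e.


Using the relation e = Gs * w / S
e = 2.79 * 0.28 / 0.96
e = 0.8138


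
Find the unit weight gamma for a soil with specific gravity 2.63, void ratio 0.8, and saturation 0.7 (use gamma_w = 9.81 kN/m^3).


Using gamma = gamma_w * (Gs + S*e) / (1 + e)
Numerator: Gs + S*e = 2.63 + 0.7*0.8 = 3.19
Denominator: 1 + e = 1 + 0.8 = 1.8
gamma = 9.81 * 3.19 / 1.8
gamma = 17.386 kN/m^3


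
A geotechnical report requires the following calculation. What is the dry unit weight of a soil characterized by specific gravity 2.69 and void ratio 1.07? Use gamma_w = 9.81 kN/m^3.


Using gamma_d = Gs * gamma_w / (1 + e)
gamma_d = 2.69 * 9.81 / (1 + 1.07)
gamma_d = 2.69 * 9.81 / 2.07
gamma_d = 12.748 kN/m^3


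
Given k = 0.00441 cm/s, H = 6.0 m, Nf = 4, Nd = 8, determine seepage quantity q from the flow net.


Result: 0.0001323 m^3/s per m

Derivation:
Convert k to m/s for unit consistency with H:
k = 0.00441 cm/s = 0.00441 / 100 m/s = 4.41e-05 m/s
Using q = k * H * Nf / Nd
Nf / Nd = 4 / 8 = 0.5
q = 4.41e-05 * 6.0 * 0.5
q = 0.0001323 m^3/s per m


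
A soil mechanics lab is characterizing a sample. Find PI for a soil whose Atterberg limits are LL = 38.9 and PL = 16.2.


Result: 22.7

Derivation:
Using PI = LL - PL
PI = 38.9 - 16.2
PI = 22.7


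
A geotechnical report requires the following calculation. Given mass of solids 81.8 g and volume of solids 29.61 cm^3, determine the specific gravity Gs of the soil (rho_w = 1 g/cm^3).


Result: 2.763

Derivation:
Using Gs = m_s / (V_s * rho_w)
Since rho_w = 1 g/cm^3:
Gs = 81.8 / 29.61
Gs = 2.763


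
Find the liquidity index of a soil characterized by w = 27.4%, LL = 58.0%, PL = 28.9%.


Result: -0.052

Derivation:
First compute the plasticity index:
PI = LL - PL = 58.0 - 28.9 = 29.1
Then compute the liquidity index:
LI = (w - PL) / PI
LI = (27.4 - 28.9) / 29.1
LI = -0.052


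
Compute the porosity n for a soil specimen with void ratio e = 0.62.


Using the relation n = e / (1 + e)
n = 0.62 / (1 + 0.62)
n = 0.62 / 1.62
n = 0.3827


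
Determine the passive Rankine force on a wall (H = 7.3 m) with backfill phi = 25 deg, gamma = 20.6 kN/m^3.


Result: 1352.41 kN/m

Derivation:
Compute passive earth pressure coefficient:
Kp = tan^2(45 + phi/2) = tan^2(57.5) = 2.463913
Compute passive force:
Pp = 0.5 * Kp * gamma * H^2
Pp = 0.5 * 2.463913 * 20.6 * 7.3^2
Pp = 1352.41 kN/m


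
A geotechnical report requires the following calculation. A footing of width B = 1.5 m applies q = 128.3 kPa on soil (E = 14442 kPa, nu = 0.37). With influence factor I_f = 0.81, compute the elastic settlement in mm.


Using Se = q * B * (1 - nu^2) * I_f / E
1 - nu^2 = 1 - 0.37^2 = 0.8631
Se = 128.3 * 1.5 * 0.8631 * 0.81 / 14442
Se = 0.009316 m
Convert to mm: Se = 0.009316 * 1000 = 9.316 mm


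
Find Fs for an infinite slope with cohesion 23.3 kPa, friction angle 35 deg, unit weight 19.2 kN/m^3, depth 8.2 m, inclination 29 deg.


Using Fs = c / (gamma*H*sin(beta)*cos(beta)) + tan(phi)/tan(beta)
Cohesion contribution = 23.3 / (19.2*8.2*sin(29)*cos(29))
Cohesion contribution = 0.34902
Friction contribution = tan(35)/tan(29) = 1.26321
Fs = 0.34902 + 1.26321
Fs = 1.612


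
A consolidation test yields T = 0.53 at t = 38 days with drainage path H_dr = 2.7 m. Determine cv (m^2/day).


Using cv = T * H_dr^2 / t
H_dr^2 = 2.7^2 = 7.29
cv = 0.53 * 7.29 / 38
cv = 0.10168 m^2/day


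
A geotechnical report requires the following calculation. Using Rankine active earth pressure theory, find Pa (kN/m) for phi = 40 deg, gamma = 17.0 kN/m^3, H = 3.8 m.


Compute active earth pressure coefficient:
Ka = tan^2(45 - phi/2) = tan^2(25.0) = 0.217443
Compute active force:
Pa = 0.5 * Ka * gamma * H^2
Pa = 0.5 * 0.217443 * 17.0 * 3.8^2
Pa = 26.69 kN/m


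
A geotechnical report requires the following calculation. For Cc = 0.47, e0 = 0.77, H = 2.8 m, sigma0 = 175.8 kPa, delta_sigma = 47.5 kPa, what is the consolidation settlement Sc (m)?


Using Sc = Cc * H / (1 + e0) * log10((sigma0 + delta_sigma) / sigma0)
Stress ratio = (175.8 + 47.5) / 175.8 = 1.27019
log10(1.27019) = 0.10387
Cc * H / (1 + e0) = 0.47 * 2.8 / (1 + 0.77) = 0.743503
Sc = 0.743503 * 0.10387
Sc = 0.0772 m


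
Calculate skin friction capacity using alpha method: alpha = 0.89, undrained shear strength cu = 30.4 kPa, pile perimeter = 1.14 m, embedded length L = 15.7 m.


Using Qs = alpha * cu * perimeter * L
Qs = 0.89 * 30.4 * 1.14 * 15.7
Qs = 484.25 kN


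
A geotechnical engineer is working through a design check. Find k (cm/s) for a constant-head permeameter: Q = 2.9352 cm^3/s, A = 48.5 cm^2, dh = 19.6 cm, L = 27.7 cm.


Compute hydraulic gradient:
i = dh / L = 19.6 / 27.7 = 0.707581
Then apply Darcy's law:
k = Q / (A * i)
k = 2.9352 / (48.5 * 0.707581)
k = 2.9352 / 34.3177
k = 0.08553 cm/s


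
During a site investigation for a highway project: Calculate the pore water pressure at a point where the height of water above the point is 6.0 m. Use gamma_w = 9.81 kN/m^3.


Result: 58.86 kPa

Derivation:
Using u = gamma_w * h_w
u = 9.81 * 6.0
u = 58.86 kPa


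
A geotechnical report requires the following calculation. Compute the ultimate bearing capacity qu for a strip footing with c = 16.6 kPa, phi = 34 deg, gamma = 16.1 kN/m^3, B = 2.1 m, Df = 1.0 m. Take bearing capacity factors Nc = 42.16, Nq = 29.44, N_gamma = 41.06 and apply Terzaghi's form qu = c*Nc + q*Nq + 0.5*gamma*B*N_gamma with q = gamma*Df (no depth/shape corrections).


Result: 1867.96 kPa

Derivation:
Compute qu = c*Nc + gamma*Df*Nq + 0.5*gamma*B*N_gamma
Term 1: 16.6 * 42.16 = 699.856
Term 2: 16.1 * 1.0 * 29.44 = 473.984
Term 3: 0.5 * 16.1 * 2.1 * 41.06 = 694.1193
qu = 699.856 + 473.984 + 694.1193
qu = 1867.96 kPa


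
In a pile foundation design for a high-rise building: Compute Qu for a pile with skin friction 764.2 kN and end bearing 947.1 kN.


Result: 1711.3 kN

Derivation:
Using Qu = Qf + Qb
Qu = 764.2 + 947.1
Qu = 1711.3 kN


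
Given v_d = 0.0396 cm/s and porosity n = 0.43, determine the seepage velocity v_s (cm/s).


Using v_s = v_d / n
v_s = 0.0396 / 0.43
v_s = 0.09209 cm/s


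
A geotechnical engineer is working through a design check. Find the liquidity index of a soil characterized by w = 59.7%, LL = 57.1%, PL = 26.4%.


First compute the plasticity index:
PI = LL - PL = 57.1 - 26.4 = 30.7
Then compute the liquidity index:
LI = (w - PL) / PI
LI = (59.7 - 26.4) / 30.7
LI = 1.085


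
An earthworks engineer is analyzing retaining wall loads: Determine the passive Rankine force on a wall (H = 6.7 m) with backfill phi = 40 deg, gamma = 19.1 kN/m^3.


Compute passive earth pressure coefficient:
Kp = tan^2(45 + phi/2) = tan^2(65.0) = 4.59891
Compute passive force:
Pp = 0.5 * Kp * gamma * H^2
Pp = 0.5 * 4.59891 * 19.1 * 6.7^2
Pp = 1971.55 kN/m


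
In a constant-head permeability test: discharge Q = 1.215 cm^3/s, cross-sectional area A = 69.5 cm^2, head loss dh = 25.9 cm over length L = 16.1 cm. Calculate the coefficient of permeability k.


Compute hydraulic gradient:
i = dh / L = 25.9 / 16.1 = 1.6087
Then apply Darcy's law:
k = Q / (A * i)
k = 1.215 / (69.5 * 1.6087)
k = 1.215 / 111.804
k = 0.010867 cm/s


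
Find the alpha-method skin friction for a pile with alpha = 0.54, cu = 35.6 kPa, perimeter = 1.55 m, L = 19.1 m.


Using Qs = alpha * cu * perimeter * L
Qs = 0.54 * 35.6 * 1.55 * 19.1
Qs = 569.13 kN


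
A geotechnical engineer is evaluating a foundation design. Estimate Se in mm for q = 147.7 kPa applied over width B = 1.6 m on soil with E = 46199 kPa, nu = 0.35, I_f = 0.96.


Using Se = q * B * (1 - nu^2) * I_f / E
1 - nu^2 = 1 - 0.35^2 = 0.8775
Se = 147.7 * 1.6 * 0.8775 * 0.96 / 46199
Se = 0.004309 m
Convert to mm: Se = 0.004309 * 1000 = 4.309 mm


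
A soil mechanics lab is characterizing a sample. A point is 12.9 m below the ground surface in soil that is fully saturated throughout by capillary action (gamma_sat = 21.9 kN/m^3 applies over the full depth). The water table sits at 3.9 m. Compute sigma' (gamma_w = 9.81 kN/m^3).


Total stress = gamma_sat * depth
sigma = 21.9 * 12.9 = 282.51 kPa
Pore water pressure u = gamma_w * (depth - d_wt)
u = 9.81 * (12.9 - 3.9) = 88.29 kPa
Effective stress = sigma - u
sigma' = 282.51 - 88.29 = 194.22 kPa


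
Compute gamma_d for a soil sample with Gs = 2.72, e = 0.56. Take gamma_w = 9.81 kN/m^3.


Result: 17.105 kN/m^3

Derivation:
Using gamma_d = Gs * gamma_w / (1 + e)
gamma_d = 2.72 * 9.81 / (1 + 0.56)
gamma_d = 2.72 * 9.81 / 1.56
gamma_d = 17.105 kN/m^3


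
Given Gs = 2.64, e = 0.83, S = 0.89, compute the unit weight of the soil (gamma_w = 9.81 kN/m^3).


Using gamma = gamma_w * (Gs + S*e) / (1 + e)
Numerator: Gs + S*e = 2.64 + 0.89*0.83 = 3.3787
Denominator: 1 + e = 1 + 0.83 = 1.83
gamma = 9.81 * 3.3787 / 1.83
gamma = 18.112 kN/m^3


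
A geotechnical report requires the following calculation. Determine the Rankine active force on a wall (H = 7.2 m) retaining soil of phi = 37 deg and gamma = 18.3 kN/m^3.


Compute active earth pressure coefficient:
Ka = tan^2(45 - phi/2) = tan^2(26.5) = 0.248584
Compute active force:
Pa = 0.5 * Ka * gamma * H^2
Pa = 0.5 * 0.248584 * 18.3 * 7.2^2
Pa = 117.91 kN/m
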